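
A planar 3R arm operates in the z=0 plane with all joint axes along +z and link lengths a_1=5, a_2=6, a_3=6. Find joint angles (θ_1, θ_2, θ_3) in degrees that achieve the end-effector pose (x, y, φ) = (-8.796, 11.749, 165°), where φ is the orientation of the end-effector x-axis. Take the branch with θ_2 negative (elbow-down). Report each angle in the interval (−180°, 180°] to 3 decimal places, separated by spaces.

wrist centre = target − a_3·(cos φ, sin φ) = (-3.0004, 10.1961)
cos θ_2 = (112.9628−5²−6²)/(2·5·6) = 0.8660; θ_2 = -29.9975° (elbow-down)
β = atan2(10.1961,-3.0004) = 106.3978°; ψ = atan2(-2.9998,10.1963) = -16.3940°
θ_1 = β − ψ = 122.7918°
θ_3 = φ − θ_1 − θ_2 = 72.2057° (wrapped to (-180°,180°])

122.792 -29.997 72.206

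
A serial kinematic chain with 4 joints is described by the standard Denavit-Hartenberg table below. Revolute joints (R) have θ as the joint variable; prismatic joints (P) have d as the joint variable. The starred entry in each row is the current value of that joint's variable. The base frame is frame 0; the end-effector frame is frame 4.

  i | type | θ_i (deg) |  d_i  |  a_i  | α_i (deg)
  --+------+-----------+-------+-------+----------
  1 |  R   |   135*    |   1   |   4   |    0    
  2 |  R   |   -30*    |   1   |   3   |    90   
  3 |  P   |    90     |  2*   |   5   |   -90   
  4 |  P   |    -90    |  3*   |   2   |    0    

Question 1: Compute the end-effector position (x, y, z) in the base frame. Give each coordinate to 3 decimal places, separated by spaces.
after link 1: o_1 = (-2.8284, 2.8284, 1.0000)
after link 2: o_2 = (-3.6049, 5.7262, 2.0000)
after link 3: o_3 = (-1.6730, 6.2438, 7.0000)
after link 4: o_4 = (1.0353, 3.8637, 7.0000)

1.035 3.864 7.000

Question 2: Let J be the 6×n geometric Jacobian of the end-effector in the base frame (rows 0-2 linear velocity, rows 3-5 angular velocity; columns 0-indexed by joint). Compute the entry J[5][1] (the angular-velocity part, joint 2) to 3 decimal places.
1.000

axis z_1 = (0.0000,0.0000,1.0000); lever o_n−o_1 = (3.8637,1.0353,6.0000)
cross product → J_v[:, 1] = (-1.0353,3.8637,0.0000)
J_ω[:, 1] = z_1
entry J[5][1] = 1.0000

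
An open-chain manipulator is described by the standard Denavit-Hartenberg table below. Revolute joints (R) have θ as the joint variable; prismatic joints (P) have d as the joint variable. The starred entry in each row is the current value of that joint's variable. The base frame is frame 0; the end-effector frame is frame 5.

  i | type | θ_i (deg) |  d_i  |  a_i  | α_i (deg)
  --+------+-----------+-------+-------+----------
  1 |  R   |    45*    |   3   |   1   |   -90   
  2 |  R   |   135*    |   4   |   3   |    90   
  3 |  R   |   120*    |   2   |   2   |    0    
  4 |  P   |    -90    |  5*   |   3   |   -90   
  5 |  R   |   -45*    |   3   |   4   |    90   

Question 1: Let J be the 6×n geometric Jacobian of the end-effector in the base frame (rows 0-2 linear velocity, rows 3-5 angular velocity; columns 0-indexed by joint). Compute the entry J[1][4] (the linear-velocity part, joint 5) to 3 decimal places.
-1.639

axis z_4 = (-0.3624,0.8624,0.3536); lever o_n−o_4 = (-1.8976,3.7766,-2.6714)
cross product → J_v[:, 4] = (-3.6390,-1.6390,0.2679)
J_ω[:, 4] = z_4
entry J[1][4] = -1.6390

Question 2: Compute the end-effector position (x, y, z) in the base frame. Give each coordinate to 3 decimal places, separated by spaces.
-5.103 10.798 -7.872

after link 1: o_1 = (0.7071, 0.7071, 3.0000)
after link 2: o_2 = (-3.6213, 2.0355, 0.8787)
after link 3: o_3 = (-3.3461, 4.7603, 0.1716)
after link 4: o_4 = (-3.2058, 7.0219, -5.2011)
after link 5: o_5 = (-5.1034, 10.7985, -7.8725)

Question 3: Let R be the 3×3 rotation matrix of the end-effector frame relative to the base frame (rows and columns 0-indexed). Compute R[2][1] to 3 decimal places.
0.354

End-effector y-axis (col 1 of R) = (-0.3624,0.8624,0.3536)
R[2][1] = 0.3536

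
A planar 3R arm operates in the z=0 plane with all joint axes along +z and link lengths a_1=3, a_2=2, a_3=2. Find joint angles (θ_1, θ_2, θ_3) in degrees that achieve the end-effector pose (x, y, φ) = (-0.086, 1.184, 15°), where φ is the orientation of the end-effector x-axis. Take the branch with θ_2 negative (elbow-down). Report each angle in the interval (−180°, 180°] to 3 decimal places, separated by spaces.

-156.548 -134.993 -53.459

wrist centre = target − a_3·(cos φ, sin φ) = (-2.0179, 0.6664)
cos θ_2 = (4.5158−3²−2²)/(2·3·2) = -0.7070; θ_2 = -134.9929° (elbow-down)
β = atan2(0.6664,-2.0179) = 161.7251°; ψ = atan2(-1.4144,1.5860) = -41.7271°
θ_1 = β − ψ = 203.4522°
θ_3 = φ − θ_1 − θ_2 = -53.4593° (wrapped to (-180°,180°])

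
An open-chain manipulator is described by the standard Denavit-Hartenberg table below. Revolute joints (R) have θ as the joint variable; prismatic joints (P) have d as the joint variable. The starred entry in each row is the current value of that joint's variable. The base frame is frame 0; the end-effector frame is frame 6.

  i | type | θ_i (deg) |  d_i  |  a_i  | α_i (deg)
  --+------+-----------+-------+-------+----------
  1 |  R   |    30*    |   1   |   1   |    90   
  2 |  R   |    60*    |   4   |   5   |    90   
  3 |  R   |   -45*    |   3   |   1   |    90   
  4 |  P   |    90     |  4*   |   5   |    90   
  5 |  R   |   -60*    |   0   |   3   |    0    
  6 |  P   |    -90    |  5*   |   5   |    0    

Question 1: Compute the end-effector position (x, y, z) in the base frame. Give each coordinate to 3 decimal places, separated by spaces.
9.349 4.781 7.092

after link 1: o_1 = (0.8660, 0.5000, 1.0000)
after link 2: o_2 = (5.0311, -1.7141, 5.3301)
after link 3: o_3 = (7.2337, 0.3741, 4.4425)
after link 4: o_4 = (8.3448, 4.2815, -0.5070)
after link 5: o_5 = (11.1838, 3.7993, 0.3340)
after link 6: o_6 = (9.3487, 4.7811, 7.0919)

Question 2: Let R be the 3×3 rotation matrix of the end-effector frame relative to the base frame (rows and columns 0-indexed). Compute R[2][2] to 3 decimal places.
End-effector z-axis (col 2 of R) = (-0.0474,0.7891,0.6124)
R[2][2] = 0.6124

0.612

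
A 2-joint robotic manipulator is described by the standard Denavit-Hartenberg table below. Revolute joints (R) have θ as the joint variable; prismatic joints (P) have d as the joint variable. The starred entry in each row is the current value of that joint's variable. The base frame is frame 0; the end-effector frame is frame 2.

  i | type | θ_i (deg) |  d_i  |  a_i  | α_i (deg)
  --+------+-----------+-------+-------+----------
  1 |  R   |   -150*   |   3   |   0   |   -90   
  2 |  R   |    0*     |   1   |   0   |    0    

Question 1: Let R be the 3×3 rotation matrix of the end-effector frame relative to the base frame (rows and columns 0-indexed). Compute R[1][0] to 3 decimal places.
End-effector x-axis (col 0 of R) = (-0.8660,-0.5000,0.0000)
R[1][0] = -0.5000

-0.500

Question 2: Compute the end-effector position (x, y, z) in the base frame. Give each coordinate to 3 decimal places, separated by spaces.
0.500 -0.866 3.000

after link 1: o_1 = (0.0000, 0.0000, 3.0000)
after link 2: o_2 = (0.5000, -0.8660, 3.0000)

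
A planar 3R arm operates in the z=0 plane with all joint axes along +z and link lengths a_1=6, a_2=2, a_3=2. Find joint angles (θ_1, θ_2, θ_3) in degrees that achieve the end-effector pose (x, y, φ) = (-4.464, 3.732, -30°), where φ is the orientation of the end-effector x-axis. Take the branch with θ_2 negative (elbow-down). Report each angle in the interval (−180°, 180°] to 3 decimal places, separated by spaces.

wrist centre = target − a_3·(cos φ, sin φ) = (-6.1961, 4.7320)
cos θ_2 = (60.7829−6²−2²)/(2·6·2) = 0.8660; θ_2 = -30.0083° (elbow-down)
β = atan2(4.7320,-6.1961) = 142.6306°; ψ = atan2(-1.0003,7.7319) = -7.3712°
θ_1 = β − ψ = 150.0018°
θ_3 = φ − θ_1 − θ_2 = -149.9935° (wrapped to (-180°,180°])

150.002 -30.008 -149.994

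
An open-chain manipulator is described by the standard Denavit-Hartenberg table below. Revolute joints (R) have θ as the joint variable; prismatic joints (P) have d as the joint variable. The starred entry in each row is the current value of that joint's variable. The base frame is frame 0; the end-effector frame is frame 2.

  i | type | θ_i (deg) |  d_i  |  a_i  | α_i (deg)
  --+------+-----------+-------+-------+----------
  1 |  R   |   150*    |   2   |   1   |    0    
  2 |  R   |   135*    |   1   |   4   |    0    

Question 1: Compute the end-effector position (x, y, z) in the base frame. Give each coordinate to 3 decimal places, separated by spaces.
after link 1: o_1 = (-0.8660, 0.5000, 2.0000)
after link 2: o_2 = (0.1693, -3.3637, 3.0000)

0.169 -3.364 3.000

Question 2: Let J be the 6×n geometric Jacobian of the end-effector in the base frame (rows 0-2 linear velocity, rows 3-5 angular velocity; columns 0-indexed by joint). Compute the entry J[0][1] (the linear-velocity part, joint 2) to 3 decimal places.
axis z_1 = (0.0000,0.0000,1.0000); lever o_n−o_1 = (1.0353,-3.8637,1.0000)
cross product → J_v[:, 1] = (3.8637,1.0353,-0.0000)
J_ω[:, 1] = z_1
entry J[0][1] = 3.8637

3.864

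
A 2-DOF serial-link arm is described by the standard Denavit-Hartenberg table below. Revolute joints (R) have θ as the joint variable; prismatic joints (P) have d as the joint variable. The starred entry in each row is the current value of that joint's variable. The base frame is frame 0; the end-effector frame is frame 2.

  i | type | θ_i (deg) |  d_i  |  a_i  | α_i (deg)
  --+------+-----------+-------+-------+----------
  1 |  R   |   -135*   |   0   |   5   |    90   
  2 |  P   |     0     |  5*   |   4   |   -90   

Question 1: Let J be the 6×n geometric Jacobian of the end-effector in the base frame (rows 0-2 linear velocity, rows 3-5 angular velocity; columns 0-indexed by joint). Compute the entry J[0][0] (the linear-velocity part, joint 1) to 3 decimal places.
2.828

axis z_0 = ẑ; lever o_n−o_0 = (-9.8995,-2.8284,0.0000)
cross product → J_v[:, 0] = (2.8284,-9.8995,0.0000)
J_ω[:, 0] = z_0
entry J[0][0] = 2.8284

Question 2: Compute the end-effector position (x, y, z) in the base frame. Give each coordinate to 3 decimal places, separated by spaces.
-9.899 -2.828 0.000

after link 1: o_1 = (-3.5355, -3.5355, 0.0000)
after link 2: o_2 = (-9.8995, -2.8284, 0.0000)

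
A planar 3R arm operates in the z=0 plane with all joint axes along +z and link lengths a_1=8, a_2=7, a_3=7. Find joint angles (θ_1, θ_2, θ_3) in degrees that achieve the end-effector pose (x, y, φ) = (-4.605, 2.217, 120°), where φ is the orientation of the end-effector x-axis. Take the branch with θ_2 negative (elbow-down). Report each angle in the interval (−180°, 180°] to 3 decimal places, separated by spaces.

wrist centre = target − a_3·(cos φ, sin φ) = (-1.1050, -3.8452)
cos θ_2 = (16.0064−8²−7²)/(2·8·7) = -0.8660; θ_2 = -149.9987° (elbow-down)
β = atan2(-3.8452,-1.1050) = -106.0332°; ψ = atan2(-3.5001,1.9379) = -61.0283°
θ_1 = β − ψ = -45.0050°
θ_3 = φ − θ_1 − θ_2 = -44.9963° (wrapped to (-180°,180°])

-45.005 -149.999 -44.996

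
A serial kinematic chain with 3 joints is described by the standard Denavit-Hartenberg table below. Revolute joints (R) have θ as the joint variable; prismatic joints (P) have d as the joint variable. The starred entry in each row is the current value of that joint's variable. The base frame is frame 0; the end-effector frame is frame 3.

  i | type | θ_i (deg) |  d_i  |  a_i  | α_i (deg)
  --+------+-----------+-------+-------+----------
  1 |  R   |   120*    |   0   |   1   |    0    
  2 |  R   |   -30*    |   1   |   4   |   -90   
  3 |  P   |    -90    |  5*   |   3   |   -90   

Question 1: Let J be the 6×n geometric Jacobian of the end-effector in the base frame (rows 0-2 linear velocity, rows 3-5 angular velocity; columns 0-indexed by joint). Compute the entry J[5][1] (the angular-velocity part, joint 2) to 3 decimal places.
axis z_1 = (0.0000,0.0000,1.0000); lever o_n−o_1 = (-5.0000,4.0000,4.0000)
cross product → J_v[:, 1] = (-4.0000,-5.0000,0.0000)
J_ω[:, 1] = z_1
entry J[5][1] = 1.0000

1.000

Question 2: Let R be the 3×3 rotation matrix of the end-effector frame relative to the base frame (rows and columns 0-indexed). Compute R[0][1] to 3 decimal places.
End-effector y-axis (col 1 of R) = (1.0000,-0.0000,-0.0000)
R[0][1] = 1.0000

1.000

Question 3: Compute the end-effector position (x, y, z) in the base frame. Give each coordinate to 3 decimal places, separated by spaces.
-5.500 4.866 4.000

after link 1: o_1 = (-0.5000, 0.8660, 0.0000)
after link 2: o_2 = (-0.5000, 4.8660, 1.0000)
after link 3: o_3 = (-5.5000, 4.8660, 4.0000)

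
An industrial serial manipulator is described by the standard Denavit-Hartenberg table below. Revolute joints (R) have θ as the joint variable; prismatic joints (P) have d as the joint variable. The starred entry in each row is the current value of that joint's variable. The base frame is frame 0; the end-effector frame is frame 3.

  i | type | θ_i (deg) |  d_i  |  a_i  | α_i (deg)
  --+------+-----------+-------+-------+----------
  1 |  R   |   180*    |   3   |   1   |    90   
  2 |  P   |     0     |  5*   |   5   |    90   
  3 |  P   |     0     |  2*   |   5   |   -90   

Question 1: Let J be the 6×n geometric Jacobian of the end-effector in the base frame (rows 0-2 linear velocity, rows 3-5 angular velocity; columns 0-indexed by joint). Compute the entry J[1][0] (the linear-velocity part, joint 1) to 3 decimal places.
axis z_0 = ẑ; lever o_n−o_0 = (-11.0000,5.0000,1.0000)
cross product → J_v[:, 0] = (-5.0000,-11.0000,0.0000)
J_ω[:, 0] = z_0
entry J[1][0] = -11.0000

-11.000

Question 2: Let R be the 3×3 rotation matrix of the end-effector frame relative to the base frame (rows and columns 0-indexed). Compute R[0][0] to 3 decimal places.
-1.000

End-effector x-axis (col 0 of R) = (-1.0000,0.0000,0.0000)
R[0][0] = -1.0000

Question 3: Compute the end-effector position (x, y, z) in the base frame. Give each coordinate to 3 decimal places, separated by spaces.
after link 1: o_1 = (-1.0000, 0.0000, 3.0000)
after link 2: o_2 = (-6.0000, 5.0000, 3.0000)
after link 3: o_3 = (-11.0000, 5.0000, 1.0000)

-11.000 5.000 1.000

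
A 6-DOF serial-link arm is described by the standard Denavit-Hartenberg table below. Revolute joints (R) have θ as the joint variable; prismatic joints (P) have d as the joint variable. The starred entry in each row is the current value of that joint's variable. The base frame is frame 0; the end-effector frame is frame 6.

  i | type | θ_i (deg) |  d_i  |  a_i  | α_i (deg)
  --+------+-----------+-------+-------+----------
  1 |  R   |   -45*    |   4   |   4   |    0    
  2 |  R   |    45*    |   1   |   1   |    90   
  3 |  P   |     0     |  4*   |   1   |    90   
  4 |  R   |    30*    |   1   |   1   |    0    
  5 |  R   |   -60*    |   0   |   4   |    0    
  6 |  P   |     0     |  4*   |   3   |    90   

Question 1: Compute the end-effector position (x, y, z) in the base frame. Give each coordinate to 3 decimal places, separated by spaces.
11.757 -3.828 -0.000

after link 1: o_1 = (2.8284, -2.8284, 4.0000)
after link 2: o_2 = (3.8284, -2.8284, 5.0000)
after link 3: o_3 = (4.8284, -6.8284, 5.0000)
after link 4: o_4 = (5.6945, -7.3284, 4.0000)
after link 5: o_5 = (9.1586, -5.3284, 4.0000)
after link 6: o_6 = (11.7566, -3.8284, -0.0000)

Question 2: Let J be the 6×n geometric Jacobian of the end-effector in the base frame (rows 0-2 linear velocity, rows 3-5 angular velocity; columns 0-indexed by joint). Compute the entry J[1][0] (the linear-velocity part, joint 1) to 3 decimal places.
axis z_0 = ẑ; lever o_n−o_0 = (11.7566,-3.8284,-0.0000)
cross product → J_v[:, 0] = (3.8284,11.7566,-0.0000)
J_ω[:, 0] = z_0
entry J[1][0] = 11.7566

11.757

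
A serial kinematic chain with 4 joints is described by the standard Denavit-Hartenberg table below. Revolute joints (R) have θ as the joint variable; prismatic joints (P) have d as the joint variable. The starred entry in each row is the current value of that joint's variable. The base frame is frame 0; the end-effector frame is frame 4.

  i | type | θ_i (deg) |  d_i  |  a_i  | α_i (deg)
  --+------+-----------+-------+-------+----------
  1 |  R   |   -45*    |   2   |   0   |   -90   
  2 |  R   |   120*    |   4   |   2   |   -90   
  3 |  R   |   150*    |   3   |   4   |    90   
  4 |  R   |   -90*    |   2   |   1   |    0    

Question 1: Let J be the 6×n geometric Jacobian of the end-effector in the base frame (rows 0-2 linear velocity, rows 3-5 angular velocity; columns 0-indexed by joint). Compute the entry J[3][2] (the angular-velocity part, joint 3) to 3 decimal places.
axis z_2 = (-0.6124,0.6124,0.5000); lever o_n−o_2 = (-2.9925,-2.2854,3.1340)
cross product → J_v[:, 2] = (3.0619,0.4229,3.2321)
J_ω[:, 2] = z_2
entry J[3][2] = -0.6124

-0.612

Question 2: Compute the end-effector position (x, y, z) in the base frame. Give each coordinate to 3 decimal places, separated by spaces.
-0.871 1.250 3.402

after link 1: o_1 = (0.0000, 0.0000, 2.0000)
after link 2: o_2 = (2.1213, 3.5355, 0.2679)
after link 3: o_3 = (0.0947, 2.7337, 4.7679)
after link 4: o_4 = (-0.8712, 1.2501, 3.4019)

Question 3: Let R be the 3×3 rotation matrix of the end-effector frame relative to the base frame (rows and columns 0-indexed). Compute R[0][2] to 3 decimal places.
-0.789

End-effector z-axis (col 2 of R) = (-0.7891,-0.4356,-0.4330)
R[0][2] = -0.7891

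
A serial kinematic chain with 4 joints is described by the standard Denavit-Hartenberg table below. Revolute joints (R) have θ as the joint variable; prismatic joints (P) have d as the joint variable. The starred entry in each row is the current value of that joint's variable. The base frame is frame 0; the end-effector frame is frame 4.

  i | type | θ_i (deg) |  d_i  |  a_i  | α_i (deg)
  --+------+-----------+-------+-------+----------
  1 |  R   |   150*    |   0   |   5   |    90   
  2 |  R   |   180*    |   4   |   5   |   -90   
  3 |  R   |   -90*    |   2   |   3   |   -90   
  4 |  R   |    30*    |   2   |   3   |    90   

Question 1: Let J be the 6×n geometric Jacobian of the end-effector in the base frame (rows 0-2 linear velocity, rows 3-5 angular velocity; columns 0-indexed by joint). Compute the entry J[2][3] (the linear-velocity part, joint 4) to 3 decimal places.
2.598

axis z_3 = (0.8660,-0.5000,0.0000); lever o_n−o_3 = (3.0311,1.2500,1.5000)
cross product → J_v[:, 3] = (-0.7500,-1.2990,2.5981)
J_ω[:, 3] = z_3
entry J[2][3] = 2.5981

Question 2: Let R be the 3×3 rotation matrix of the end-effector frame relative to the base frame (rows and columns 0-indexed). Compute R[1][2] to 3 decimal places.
End-effector z-axis (col 2 of R) = (0.2500,0.4330,-0.8660)
R[1][2] = 0.4330

0.433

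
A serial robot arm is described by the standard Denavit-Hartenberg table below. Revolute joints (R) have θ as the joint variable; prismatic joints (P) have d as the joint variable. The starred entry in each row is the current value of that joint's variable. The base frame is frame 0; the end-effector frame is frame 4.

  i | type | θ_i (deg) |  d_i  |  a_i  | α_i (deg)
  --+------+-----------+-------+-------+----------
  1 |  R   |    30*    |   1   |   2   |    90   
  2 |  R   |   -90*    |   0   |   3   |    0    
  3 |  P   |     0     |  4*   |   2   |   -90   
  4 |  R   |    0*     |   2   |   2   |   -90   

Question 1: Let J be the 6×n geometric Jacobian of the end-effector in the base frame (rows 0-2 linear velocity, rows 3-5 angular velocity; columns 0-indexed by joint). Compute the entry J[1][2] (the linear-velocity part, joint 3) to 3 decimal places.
prismatic axis z_2 = (0.5000,-0.8660,0.0000)
J_v[:, 2] = z_2; J_ω[:, 2] = (0,0,0)
entry J[1][2] = -0.8660

-0.866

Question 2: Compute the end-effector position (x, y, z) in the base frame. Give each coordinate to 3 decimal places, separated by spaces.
after link 1: o_1 = (1.7321, 1.0000, 1.0000)
after link 2: o_2 = (1.7321, 1.0000, -2.0000)
after link 3: o_3 = (3.7321, -2.4641, -4.0000)
after link 4: o_4 = (5.4641, -1.4641, -6.0000)

5.464 -1.464 -6.000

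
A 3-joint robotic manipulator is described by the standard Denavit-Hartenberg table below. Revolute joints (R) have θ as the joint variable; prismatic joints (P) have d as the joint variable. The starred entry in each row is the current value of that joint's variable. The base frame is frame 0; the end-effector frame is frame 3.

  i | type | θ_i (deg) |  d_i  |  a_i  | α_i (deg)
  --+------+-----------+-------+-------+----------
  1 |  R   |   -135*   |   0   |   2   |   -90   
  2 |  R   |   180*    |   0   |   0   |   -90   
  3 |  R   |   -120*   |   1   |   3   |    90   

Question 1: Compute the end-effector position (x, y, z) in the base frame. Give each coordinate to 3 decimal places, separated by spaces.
after link 1: o_1 = (-1.4142, -1.4142, 0.0000)
after link 2: o_2 = (-1.4142, -1.4142, 0.0000)
after link 3: o_3 = (-0.6378, -4.3120, 1.0000)

-0.638 -4.312 1.000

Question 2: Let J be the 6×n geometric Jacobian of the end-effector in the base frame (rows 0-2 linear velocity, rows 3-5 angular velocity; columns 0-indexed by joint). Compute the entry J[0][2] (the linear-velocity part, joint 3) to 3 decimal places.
axis z_2 = (0.0000,0.0000,1.0000); lever o_n−o_2 = (0.7765,-2.8978,1.0000)
cross product → J_v[:, 2] = (2.8978,0.7765,-0.0000)
J_ω[:, 2] = z_2
entry J[0][2] = 2.8978

2.898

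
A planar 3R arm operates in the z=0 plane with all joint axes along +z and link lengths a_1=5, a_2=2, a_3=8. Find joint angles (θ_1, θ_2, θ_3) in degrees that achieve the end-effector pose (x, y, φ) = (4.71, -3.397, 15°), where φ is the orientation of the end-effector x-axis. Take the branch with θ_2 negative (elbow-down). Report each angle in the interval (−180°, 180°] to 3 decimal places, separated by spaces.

wrist centre = target − a_3·(cos φ, sin φ) = (-3.0174, -5.4676)
cos θ_2 = (38.9989−5²−2²)/(2·5·2) = 0.4999; θ_2 = -60.0037° (elbow-down)
β = atan2(-5.4676,-3.0174) = -118.8932°; ψ = atan2(-1.7321,5.9999) = -16.1030°
θ_1 = β − ψ = -102.7902°
θ_3 = φ − θ_1 − θ_2 = 177.7940° (wrapped to (-180°,180°])

-102.790 -60.004 177.794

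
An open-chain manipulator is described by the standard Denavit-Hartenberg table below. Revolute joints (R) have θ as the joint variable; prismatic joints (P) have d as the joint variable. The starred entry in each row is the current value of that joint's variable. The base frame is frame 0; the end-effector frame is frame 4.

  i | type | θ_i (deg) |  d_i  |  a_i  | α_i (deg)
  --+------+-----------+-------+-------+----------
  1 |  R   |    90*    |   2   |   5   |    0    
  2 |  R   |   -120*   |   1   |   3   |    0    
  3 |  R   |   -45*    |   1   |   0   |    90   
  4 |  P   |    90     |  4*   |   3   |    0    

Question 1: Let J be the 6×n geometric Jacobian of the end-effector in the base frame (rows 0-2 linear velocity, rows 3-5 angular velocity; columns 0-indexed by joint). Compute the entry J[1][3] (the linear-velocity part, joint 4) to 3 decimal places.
prismatic axis z_3 = (-0.9659,-0.2588,0.0000)
J_v[:, 3] = z_3; J_ω[:, 3] = (0,0,0)
entry J[1][3] = -0.2588

-0.259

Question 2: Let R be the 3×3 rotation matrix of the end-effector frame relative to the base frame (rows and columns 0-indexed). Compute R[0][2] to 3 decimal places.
-0.966

End-effector z-axis (col 2 of R) = (-0.9659,-0.2588,0.0000)
R[0][2] = -0.9659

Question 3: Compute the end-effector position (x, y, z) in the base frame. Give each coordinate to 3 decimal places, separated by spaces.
-1.266 2.465 7.000

after link 1: o_1 = (0.0000, 5.0000, 2.0000)
after link 2: o_2 = (2.5981, 3.5000, 3.0000)
after link 3: o_3 = (2.5981, 3.5000, 4.0000)
after link 4: o_4 = (-1.2656, 2.4647, 7.0000)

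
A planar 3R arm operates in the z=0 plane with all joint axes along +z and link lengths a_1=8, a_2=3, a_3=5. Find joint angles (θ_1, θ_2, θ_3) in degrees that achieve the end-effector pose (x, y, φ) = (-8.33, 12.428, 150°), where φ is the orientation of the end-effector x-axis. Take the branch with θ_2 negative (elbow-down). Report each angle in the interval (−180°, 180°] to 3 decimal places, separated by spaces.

wrist centre = target − a_3·(cos φ, sin φ) = (-3.9999, 9.9280)
cos θ_2 = (114.5642−8²−3²)/(2·8·3) = 0.8659; θ_2 = -30.0121° (elbow-down)
β = atan2(9.9280,-3.9999) = 111.9439°; ψ = atan2(-1.5005,10.5978) = -8.0590°
θ_1 = β − ψ = 120.0029°
θ_3 = φ − θ_1 − θ_2 = 60.0091° (wrapped to (-180°,180°])

120.003 -30.012 60.009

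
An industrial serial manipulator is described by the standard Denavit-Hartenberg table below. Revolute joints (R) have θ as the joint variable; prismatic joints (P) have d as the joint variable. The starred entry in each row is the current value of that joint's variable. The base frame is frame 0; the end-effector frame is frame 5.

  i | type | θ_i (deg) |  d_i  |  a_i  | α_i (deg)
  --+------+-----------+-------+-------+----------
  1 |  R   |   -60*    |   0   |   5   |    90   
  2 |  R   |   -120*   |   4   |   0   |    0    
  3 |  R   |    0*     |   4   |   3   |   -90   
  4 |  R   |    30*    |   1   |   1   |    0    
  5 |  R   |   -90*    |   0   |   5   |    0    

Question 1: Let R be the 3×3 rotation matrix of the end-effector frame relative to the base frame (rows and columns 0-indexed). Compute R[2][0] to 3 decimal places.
End-effector x-axis (col 0 of R) = (-0.8750,-0.2165,-0.4330)
R[2][0] = -0.4330

-0.433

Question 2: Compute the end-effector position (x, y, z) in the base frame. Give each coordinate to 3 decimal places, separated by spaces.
-8.904 -8.239 -6.013

after link 1: o_1 = (2.5000, -4.3301, 0.0000)
after link 2: o_2 = (-0.9641, -6.3301, 0.0000)
after link 3: o_3 = (-5.1782, -7.0311, -2.5981)
after link 4: o_4 = (-4.5287, -7.1561, -3.8481)
after link 5: o_5 = (-8.9037, -8.2386, -6.0131)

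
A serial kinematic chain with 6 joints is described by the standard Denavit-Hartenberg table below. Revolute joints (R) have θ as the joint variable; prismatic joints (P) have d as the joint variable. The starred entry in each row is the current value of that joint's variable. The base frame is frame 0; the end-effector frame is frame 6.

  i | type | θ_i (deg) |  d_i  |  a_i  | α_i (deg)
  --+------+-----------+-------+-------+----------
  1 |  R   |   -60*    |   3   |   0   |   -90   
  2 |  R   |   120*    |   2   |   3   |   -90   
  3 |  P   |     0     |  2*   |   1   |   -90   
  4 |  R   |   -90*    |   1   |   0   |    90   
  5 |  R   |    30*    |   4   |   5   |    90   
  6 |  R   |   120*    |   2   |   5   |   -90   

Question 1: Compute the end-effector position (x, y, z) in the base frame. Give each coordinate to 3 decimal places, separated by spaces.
after link 1: o_1 = (0.0000, 0.0000, 3.0000)
after link 2: o_2 = (0.9821, 2.2990, 0.4019)
after link 3: o_3 = (-0.1340, 4.2321, 0.5359)
after link 4: o_4 = (-1.0000, 3.7321, 0.5359)
after link 5: o_5 = (-4.0401, 3.9976, 6.1651)
after link 6: o_6 = (0.1295, 2.7398, 9.3325)

0.129 2.740 9.333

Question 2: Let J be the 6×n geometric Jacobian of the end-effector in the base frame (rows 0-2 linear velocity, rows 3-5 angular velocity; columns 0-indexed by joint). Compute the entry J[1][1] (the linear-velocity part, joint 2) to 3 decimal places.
-5.484

axis z_1 = (0.8660,0.5000,0.0000); lever o_n−o_1 = (0.1295,2.7398,6.3325)
cross product → J_v[:, 1] = (3.1663,-5.4841,2.3080)
J_ω[:, 1] = z_1
entry J[1][1] = -5.4841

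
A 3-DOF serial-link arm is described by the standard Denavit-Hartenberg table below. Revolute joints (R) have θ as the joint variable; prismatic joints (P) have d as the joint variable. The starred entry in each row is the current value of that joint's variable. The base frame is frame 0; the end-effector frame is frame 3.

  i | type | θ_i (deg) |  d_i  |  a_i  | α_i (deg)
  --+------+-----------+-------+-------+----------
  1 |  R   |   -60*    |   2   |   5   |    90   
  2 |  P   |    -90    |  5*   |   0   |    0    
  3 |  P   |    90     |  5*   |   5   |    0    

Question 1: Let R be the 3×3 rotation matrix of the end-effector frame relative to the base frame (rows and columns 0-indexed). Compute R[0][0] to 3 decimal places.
End-effector x-axis (col 0 of R) = (0.5000,-0.8660,0.0000)
R[0][0] = 0.5000

0.500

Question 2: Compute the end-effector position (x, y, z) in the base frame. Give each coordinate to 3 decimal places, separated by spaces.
after link 1: o_1 = (2.5000, -4.3301, 2.0000)
after link 2: o_2 = (-1.8301, -6.8301, 2.0000)
after link 3: o_3 = (-3.6603, -13.6603, 2.0000)

-3.660 -13.660 2.000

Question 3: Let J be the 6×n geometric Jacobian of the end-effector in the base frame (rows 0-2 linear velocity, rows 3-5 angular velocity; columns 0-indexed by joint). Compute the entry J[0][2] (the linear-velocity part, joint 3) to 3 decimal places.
prismatic axis z_2 = (-0.8660,-0.5000,0.0000)
J_v[:, 2] = z_2; J_ω[:, 2] = (0,0,0)
entry J[0][2] = -0.8660

-0.866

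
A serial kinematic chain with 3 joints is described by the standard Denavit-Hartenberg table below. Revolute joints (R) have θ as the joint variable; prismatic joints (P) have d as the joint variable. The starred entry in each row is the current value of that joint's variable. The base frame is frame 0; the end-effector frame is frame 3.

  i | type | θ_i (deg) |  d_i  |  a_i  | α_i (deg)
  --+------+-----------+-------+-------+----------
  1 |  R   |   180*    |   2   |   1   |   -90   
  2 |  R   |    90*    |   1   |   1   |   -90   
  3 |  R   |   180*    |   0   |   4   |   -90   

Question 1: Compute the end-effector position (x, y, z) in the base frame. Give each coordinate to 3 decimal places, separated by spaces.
-1.000 -1.000 5.000

after link 1: o_1 = (-1.0000, 0.0000, 2.0000)
after link 2: o_2 = (-1.0000, -1.0000, 1.0000)
after link 3: o_3 = (-1.0000, -1.0000, 5.0000)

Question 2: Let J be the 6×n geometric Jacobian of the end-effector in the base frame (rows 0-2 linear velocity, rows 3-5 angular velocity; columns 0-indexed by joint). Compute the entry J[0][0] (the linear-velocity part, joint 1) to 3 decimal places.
axis z_0 = ẑ; lever o_n−o_0 = (-1.0000,-1.0000,5.0000)
cross product → J_v[:, 0] = (1.0000,-1.0000,0.0000)
J_ω[:, 0] = z_0
entry J[0][0] = 1.0000

1.000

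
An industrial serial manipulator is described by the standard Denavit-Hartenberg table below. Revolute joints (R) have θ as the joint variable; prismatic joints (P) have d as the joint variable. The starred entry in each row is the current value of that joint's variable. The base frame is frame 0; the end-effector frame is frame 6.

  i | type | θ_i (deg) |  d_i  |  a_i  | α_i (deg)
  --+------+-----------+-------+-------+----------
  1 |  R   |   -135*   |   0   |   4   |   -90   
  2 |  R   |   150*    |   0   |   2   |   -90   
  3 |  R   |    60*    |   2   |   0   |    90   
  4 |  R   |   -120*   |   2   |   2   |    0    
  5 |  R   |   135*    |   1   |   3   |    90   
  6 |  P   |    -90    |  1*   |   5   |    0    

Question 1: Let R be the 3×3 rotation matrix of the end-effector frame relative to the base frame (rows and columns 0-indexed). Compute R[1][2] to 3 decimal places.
-0.104

End-effector z-axis (col 2 of R) = (-0.4208,-0.1038,-0.9012)
R[1][2] = -0.1038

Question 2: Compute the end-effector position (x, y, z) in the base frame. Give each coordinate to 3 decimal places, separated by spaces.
after link 1: o_1 = (-2.8284, -2.8284, 0.0000)
after link 2: o_2 = (-1.6037, -1.6037, -1.0000)
after link 3: o_3 = (-0.8966, -0.8966, 0.7321)
after link 4: o_4 = (0.5650, -2.0740, -1.3840)
after link 5: o_5 = (0.8361, 1.0391, -1.8690)
after link 6: o_6 = (-4.0040, 0.0515, -0.6052)

-4.004 0.051 -0.605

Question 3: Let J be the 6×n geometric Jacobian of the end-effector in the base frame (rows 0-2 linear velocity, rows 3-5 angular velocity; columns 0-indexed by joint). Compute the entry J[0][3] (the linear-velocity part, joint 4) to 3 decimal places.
axis z_3 = (0.8839,0.1768,-0.4330); lever o_n−o_3 = (-3.1074,0.9480,-1.3372)
cross product → J_v[:, 3] = (0.1741,2.5275,1.3873)
J_ω[:, 3] = z_3
entry J[0][3] = 0.1741

0.174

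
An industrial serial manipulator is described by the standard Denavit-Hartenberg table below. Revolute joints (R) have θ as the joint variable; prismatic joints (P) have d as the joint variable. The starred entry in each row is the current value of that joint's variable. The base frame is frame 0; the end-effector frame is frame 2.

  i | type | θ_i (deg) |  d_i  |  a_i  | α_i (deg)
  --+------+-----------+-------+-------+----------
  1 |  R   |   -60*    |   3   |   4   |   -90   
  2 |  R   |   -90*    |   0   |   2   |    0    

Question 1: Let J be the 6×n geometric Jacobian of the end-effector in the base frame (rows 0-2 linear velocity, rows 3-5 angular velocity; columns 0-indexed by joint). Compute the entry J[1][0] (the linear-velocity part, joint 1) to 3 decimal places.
axis z_0 = ẑ; lever o_n−o_0 = (2.0000,-3.4641,5.0000)
cross product → J_v[:, 0] = (3.4641,2.0000,-0.0000)
J_ω[:, 0] = z_0
entry J[1][0] = 2.0000

2.000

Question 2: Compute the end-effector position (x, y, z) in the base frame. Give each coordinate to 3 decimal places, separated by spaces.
2.000 -3.464 5.000

after link 1: o_1 = (2.0000, -3.4641, 3.0000)
after link 2: o_2 = (2.0000, -3.4641, 5.0000)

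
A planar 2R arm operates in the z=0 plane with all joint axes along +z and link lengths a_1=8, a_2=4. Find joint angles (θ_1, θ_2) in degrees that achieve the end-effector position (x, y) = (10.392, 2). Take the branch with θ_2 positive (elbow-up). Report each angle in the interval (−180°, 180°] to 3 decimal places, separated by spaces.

cos θ_2 = (111.9937−8²−4²)/(2·8·4) = 0.4999; θ_2 = 60.0065° (elbow-up)
β = atan2(2.0000,10.3920) = 10.8937°; ψ = atan2(3.4643,9.9996) = 19.1085°
θ_1 = β − ψ = -8.2148°

-8.215 60.007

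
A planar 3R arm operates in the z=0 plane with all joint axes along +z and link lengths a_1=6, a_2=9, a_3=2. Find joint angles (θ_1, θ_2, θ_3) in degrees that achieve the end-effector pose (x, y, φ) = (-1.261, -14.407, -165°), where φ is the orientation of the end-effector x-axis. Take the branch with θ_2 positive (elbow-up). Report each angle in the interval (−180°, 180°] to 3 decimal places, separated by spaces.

wrist centre = target − a_3·(cos φ, sin φ) = (0.6709, -13.8894)
cos θ_2 = (193.3644−6²−9²)/(2·6·9) = 0.7071; θ_2 = 45.0023° (elbow-up)
β = atan2(-13.8894,0.6709) = -87.2348°; ψ = atan2(6.3642,12.3637) = 27.2372°
θ_1 = β − ψ = -114.4719°
θ_3 = φ − θ_1 − θ_2 = -95.5304° (wrapped to (-180°,180°])

-114.472 45.002 -95.530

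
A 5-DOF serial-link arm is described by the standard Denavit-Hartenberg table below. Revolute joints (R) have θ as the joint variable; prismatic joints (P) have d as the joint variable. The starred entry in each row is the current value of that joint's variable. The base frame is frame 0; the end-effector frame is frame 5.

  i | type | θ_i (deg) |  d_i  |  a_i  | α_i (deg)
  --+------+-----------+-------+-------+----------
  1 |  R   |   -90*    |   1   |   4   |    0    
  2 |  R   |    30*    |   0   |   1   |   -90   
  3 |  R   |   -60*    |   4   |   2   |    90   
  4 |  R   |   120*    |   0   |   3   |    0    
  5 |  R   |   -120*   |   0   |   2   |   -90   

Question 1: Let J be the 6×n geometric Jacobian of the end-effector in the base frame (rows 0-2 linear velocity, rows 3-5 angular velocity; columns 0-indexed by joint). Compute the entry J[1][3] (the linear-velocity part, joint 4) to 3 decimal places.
axis z_3 = (-0.4330,0.7500,0.5000); lever o_n−o_3 = (2.3750,1.0825,0.4330)
cross product → J_v[:, 3] = (-0.2165,1.3750,-2.2500)
J_ω[:, 3] = z_3
entry J[1][3] = 1.3750

1.375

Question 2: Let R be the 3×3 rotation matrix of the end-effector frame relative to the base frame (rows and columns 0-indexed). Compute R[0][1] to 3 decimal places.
End-effector y-axis (col 1 of R) = (0.4330,-0.7500,-0.5000)
R[0][1] = 0.4330

0.433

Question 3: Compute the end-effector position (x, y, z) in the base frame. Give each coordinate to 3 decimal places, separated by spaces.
after link 1: o_1 = (0.0000, -4.0000, 1.0000)
after link 2: o_2 = (0.5000, -4.8660, 1.0000)
after link 3: o_3 = (4.4641, -3.7321, 2.7321)
after link 4: o_4 = (6.3391, -1.7835, 1.4330)
after link 5: o_5 = (6.8391, -2.6495, 3.1651)

6.839 -2.650 3.165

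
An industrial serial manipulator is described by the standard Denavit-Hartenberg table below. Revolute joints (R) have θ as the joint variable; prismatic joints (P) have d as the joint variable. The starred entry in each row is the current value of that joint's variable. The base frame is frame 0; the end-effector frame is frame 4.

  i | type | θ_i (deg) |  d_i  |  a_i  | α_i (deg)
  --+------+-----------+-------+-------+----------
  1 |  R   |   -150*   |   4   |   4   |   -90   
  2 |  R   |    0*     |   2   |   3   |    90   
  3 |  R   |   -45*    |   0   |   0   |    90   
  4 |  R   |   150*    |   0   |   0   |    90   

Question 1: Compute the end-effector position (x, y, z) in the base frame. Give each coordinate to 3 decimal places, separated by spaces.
-5.062 -5.232 4.000

after link 1: o_1 = (-3.4641, -2.0000, 4.0000)
after link 2: o_2 = (-5.0622, -5.2321, 4.0000)
after link 3: o_3 = (-5.0622, -5.2321, 4.0000)
after link 4: o_4 = (-5.0622, -5.2321, 4.0000)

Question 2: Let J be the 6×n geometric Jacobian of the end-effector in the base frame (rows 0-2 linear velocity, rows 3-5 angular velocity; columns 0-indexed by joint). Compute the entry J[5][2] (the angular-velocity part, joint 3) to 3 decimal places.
1.000

axis z_2 = (0.0000,0.0000,1.0000); lever o_n−o_2 = (0.0000,0.0000,0.0000)
cross product → J_v[:, 2] = (0.0000,0.0000,0.0000)
J_ω[:, 2] = z_2
entry J[5][2] = 1.0000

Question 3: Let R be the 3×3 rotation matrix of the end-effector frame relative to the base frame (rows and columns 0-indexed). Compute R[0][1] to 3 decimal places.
End-effector y-axis (col 1 of R) = (0.2588,0.9659,0.0000)
R[0][1] = 0.2588

0.259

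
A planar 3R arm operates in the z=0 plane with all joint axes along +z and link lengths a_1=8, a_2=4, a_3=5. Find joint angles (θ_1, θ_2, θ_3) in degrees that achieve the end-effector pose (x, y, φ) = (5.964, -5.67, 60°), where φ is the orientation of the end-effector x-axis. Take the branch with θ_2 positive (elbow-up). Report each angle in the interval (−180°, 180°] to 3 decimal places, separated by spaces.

wrist centre = target − a_3·(cos φ, sin φ) = (3.4640, -10.0001)
cos θ_2 = (112.0018−8²−4²)/(2·8·4) = 0.5000; θ_2 = 59.9981° (elbow-up)
β = atan2(-10.0001,3.4640) = -70.8941°; ψ = atan2(3.4640,10.0001) = 19.1061°
θ_1 = β − ψ = -90.0002°
θ_3 = φ − θ_1 − θ_2 = 90.0021° (wrapped to (-180°,180°])

-90.000 59.998 90.002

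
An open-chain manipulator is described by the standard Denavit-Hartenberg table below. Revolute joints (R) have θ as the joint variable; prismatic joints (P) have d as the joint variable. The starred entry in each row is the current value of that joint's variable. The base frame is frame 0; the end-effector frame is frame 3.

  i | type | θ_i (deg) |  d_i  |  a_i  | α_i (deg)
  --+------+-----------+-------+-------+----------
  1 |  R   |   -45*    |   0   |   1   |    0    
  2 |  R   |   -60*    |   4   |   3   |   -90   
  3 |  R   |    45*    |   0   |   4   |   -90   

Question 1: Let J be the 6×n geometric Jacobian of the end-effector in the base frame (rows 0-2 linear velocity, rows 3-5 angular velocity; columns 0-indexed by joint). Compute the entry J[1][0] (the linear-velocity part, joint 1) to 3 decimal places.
axis z_0 = ẑ; lever o_n−o_0 = (-0.8014,-6.3369,1.1716)
cross product → J_v[:, 0] = (6.3369,-0.8014,0.0000)
J_ω[:, 0] = z_0
entry J[1][0] = -0.8014

-0.801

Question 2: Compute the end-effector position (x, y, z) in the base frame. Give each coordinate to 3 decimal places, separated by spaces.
after link 1: o_1 = (0.7071, -0.7071, 0.0000)
after link 2: o_2 = (-0.0694, -3.6049, 4.0000)
after link 3: o_3 = (-0.8014, -6.3369, 1.1716)

-0.801 -6.337 1.172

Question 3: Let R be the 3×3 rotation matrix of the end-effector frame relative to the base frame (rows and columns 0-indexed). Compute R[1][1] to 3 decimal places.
End-effector y-axis (col 1 of R) = (-0.9659,0.2588,-0.0000)
R[1][1] = 0.2588

0.259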